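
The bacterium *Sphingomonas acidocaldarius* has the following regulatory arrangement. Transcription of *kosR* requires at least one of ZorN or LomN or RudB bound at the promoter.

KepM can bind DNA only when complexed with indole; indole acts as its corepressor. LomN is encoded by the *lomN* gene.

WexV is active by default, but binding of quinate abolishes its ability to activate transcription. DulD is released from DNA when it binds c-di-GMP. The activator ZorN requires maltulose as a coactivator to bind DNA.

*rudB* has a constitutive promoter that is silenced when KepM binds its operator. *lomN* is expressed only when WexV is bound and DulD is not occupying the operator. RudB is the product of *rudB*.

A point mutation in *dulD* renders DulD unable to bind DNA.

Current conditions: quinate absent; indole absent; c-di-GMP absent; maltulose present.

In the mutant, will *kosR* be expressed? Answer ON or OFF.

ON

Maltulose is present, so ZorN is active.
Quinate is absent, so WexV is active.
DulD is non-functional in this strain, so it has no effect.
No repressor is bound and WexV is active, so *lomN* is transcribed.
So LomN is produced and active.
Indole is absent, so KepM is inactive.
With no repressor bound, *rudB* is transcribed.
So RudB is produced and active.
Activator ZorN is present, so *kosR* is transcribed.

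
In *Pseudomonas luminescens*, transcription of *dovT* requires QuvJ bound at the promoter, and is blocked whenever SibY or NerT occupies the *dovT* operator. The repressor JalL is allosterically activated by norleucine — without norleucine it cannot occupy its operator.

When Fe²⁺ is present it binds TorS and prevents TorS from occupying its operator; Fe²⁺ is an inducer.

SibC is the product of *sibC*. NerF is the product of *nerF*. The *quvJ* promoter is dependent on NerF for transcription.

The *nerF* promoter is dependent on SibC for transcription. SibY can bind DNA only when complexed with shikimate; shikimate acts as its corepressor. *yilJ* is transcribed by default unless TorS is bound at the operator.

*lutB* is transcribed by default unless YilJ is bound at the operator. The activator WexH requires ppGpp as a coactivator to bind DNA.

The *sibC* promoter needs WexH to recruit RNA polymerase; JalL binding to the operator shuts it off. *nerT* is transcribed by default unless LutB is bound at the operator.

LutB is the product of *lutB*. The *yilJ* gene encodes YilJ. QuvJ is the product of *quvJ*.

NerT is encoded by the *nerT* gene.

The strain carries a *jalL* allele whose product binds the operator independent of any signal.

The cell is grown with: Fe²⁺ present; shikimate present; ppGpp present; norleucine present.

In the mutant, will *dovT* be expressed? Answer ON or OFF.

Shikimate is present, so SibY is active.
ppGpp is present, so WexH is active.
JalL is constitutively active in this strain.
With repressor JalL bound, *sibC* is not transcribed.
So SibC is not produced.
Required activator SibC is absent, so *nerF* is not transcribed.
So NerF is not produced.
Required activator NerF is absent, so *quvJ* is not transcribed.
So QuvJ is not produced.
Fe²⁺ is present, so TorS is inactive.
With no repressor bound, *yilJ* is transcribed.
So YilJ is produced and active.
With repressor YilJ bound, *lutB* is not transcribed.
So LutB is not produced.
With no repressor bound, *nerT* is transcribed.
So NerT is produced and active.
With repressor SibY bound, *dovT* is not transcribed.

OFF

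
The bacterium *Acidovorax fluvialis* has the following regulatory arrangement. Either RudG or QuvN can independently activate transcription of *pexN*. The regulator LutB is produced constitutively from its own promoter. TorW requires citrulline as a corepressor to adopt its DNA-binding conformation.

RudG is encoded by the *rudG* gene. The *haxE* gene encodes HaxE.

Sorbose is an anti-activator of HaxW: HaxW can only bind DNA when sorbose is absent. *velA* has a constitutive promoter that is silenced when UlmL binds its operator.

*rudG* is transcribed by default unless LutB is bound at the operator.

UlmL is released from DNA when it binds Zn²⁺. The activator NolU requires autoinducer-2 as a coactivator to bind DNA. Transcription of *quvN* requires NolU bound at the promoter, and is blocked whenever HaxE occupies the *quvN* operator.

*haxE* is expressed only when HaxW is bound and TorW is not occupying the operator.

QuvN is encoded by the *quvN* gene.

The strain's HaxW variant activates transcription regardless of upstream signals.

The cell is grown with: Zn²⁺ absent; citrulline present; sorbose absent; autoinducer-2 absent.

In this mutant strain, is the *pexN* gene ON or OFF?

LutB is produced constitutively and is active.
With repressor LutB bound, *rudG* is not transcribed.
So RudG is not produced.
HaxW is constitutively active in this strain.
Citrulline is present, so TorW is active.
With repressor TorW bound, *haxE* is not transcribed.
So HaxE is not produced.
Autoinducer-2 is absent, so NolU is inactive.
Required activator NolU is absent, so *quvN* is not transcribed.
So QuvN is not produced.
No activator is available at the *pexN* promoter, so *pexN* is not transcribed.

OFF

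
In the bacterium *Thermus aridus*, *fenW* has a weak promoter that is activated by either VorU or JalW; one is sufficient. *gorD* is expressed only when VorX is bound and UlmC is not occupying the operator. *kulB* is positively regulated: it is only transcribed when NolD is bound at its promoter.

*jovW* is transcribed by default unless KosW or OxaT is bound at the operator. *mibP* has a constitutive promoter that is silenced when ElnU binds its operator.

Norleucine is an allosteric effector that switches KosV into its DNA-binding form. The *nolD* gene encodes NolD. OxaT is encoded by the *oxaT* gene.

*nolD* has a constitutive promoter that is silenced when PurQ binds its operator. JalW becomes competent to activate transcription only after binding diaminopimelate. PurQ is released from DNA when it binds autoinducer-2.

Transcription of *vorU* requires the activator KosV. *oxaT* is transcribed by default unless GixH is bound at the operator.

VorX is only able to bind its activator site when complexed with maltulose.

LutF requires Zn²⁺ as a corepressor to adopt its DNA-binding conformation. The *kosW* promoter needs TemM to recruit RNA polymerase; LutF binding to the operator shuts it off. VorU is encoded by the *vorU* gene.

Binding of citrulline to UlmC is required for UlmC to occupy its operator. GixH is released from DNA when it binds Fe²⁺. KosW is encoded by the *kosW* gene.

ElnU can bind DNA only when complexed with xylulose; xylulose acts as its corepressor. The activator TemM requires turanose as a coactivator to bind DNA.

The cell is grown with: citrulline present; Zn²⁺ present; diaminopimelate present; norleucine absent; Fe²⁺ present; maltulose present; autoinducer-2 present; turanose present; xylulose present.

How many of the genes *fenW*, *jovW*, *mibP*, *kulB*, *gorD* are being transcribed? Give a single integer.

Norleucine is absent, so KosV is inactive.
Required activator KosV is absent, so *vorU* is not transcribed.
So VorU is not produced.
Diaminopimelate is present, so JalW is active.
Activator JalW is present, so *fenW* is transcribed.
→ *fenW* is ON.
Zn²⁺ is present, so LutF is active.
Turanose is present, so TemM is active.
With repressor LutF bound, *kosW* is not transcribed.
So KosW is not produced.
Fe²⁺ is present, so GixH is inactive.
With no repressor bound, *oxaT* is transcribed.
So OxaT is produced and active.
With repressor OxaT bound, *jovW* is not transcribed.
→ *jovW* is OFF.
Xylulose is present, so ElnU is active.
With repressor ElnU bound, *mibP* is not transcribed.
→ *mibP* is OFF.
Autoinducer-2 is present, so PurQ is inactive.
With no repressor bound, *nolD* is transcribed.
So NolD is produced and active.
No repressor is bound and NolD is active, so *kulB* is transcribed.
→ *kulB* is ON.
Citrulline is present, so UlmC is active.
Maltulose is present, so VorX is active.
With repressor UlmC bound, *gorD* is not transcribed.
→ *gorD* is OFF.
2 of the 5 genes are transcribed.

2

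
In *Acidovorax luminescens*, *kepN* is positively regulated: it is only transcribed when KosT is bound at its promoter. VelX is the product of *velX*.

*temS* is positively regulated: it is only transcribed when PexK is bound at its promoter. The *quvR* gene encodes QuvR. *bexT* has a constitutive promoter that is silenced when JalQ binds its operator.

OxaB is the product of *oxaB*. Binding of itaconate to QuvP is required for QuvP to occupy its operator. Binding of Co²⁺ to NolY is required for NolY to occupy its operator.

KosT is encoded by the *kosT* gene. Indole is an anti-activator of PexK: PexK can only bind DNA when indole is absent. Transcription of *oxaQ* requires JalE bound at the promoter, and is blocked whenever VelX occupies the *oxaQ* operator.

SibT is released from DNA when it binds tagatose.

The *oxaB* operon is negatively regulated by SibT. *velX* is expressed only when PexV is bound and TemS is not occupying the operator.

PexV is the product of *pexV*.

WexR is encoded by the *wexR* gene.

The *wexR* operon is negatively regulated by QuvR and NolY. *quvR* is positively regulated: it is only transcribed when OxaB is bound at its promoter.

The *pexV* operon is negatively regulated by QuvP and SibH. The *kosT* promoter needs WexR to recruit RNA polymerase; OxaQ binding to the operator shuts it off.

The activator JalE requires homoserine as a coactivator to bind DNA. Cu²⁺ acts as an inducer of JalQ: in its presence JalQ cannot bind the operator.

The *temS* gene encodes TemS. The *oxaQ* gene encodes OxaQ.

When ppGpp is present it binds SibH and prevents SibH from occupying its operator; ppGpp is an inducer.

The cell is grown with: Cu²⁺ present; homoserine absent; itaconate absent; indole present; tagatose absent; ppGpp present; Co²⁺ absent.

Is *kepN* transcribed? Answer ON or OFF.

Tagatose is absent, so SibT is active.
With repressor SibT bound, *oxaB* is not transcribed.
So OxaB is not produced.
Required activator OxaB is absent, so *quvR* is not transcribed.
So QuvR is not produced.
Co²⁺ is absent, so NolY is inactive.
With no repressor bound, *wexR* is transcribed.
So WexR is produced and active.
Homoserine is absent, so JalE is inactive.
Itaconate is absent, so QuvP is inactive.
ppGpp is present, so SibH is inactive.
With no repressor bound, *pexV* is transcribed.
So PexV is produced and active.
Indole is present, so PexK is inactive.
Required activator PexK is absent, so *temS* is not transcribed.
So TemS is not produced.
No repressor is bound and PexV is active, so *velX* is transcribed.
So VelX is produced and active.
With repressor VelX bound, *oxaQ* is not transcribed.
So OxaQ is not produced.
No repressor is bound and WexR is active, so *kosT* is transcribed.
So KosT is produced and active.
No repressor is bound and KosT is active, so *kepN* is transcribed.

ON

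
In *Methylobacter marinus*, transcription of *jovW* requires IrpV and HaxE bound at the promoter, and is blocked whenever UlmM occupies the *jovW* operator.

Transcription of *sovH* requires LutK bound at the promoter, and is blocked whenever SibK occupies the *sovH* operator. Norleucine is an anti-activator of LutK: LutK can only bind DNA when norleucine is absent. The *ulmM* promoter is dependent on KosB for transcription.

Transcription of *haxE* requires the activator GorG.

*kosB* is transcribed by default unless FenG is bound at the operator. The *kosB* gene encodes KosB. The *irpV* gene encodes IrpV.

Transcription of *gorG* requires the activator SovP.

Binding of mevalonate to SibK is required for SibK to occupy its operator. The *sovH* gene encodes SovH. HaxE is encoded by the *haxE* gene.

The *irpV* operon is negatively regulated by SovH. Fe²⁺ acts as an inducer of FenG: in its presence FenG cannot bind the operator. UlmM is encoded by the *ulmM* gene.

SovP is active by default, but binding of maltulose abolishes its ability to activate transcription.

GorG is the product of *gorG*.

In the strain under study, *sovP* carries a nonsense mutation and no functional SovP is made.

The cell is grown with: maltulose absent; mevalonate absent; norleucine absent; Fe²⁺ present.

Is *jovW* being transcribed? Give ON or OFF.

Norleucine is absent, so LutK is active.
Mevalonate is absent, so SibK is inactive.
No repressor is bound and LutK is active, so *sovH* is transcribed.
So SovH is produced and active.
With repressor SovH bound, *irpV* is not transcribed.
So IrpV is not produced.
Fe²⁺ is present, so FenG is inactive.
With no repressor bound, *kosB* is transcribed.
So KosB is produced and active.
No repressor is bound and KosB is active, so *ulmM* is transcribed.
So UlmM is produced and active.
SovP is non-functional in this strain, so it has no effect.
Required activator SovP is absent, so *gorG* is not transcribed.
So GorG is not produced.
Required activator GorG is absent, so *haxE* is not transcribed.
So HaxE is not produced.
With repressor UlmM bound, *jovW* is not transcribed.

OFF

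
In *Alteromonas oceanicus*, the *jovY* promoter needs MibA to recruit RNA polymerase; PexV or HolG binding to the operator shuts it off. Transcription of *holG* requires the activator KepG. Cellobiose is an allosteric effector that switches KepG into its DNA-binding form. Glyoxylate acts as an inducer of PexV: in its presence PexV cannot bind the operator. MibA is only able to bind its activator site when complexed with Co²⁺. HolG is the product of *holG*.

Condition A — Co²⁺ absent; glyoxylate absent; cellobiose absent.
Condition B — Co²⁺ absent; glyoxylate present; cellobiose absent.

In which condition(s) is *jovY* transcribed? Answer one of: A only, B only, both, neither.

Condition A:
Co²⁺ is absent, so MibA is inactive.
Glyoxylate is absent, so PexV is active.
Cellobiose is absent, so KepG is inactive.
Required activator KepG is absent, so *holG* is not transcribed.
So HolG is not produced.
With repressor PexV bound, *jovY* is not transcribed.
→ *jovY* is OFF in A.
Condition B:
Co²⁺ is absent, so MibA is inactive.
Glyoxylate is present, so PexV is inactive.
Cellobiose is absent, so KepG is inactive.
Required activator KepG is absent, so *holG* is not transcribed.
So HolG is not produced.
Required activator MibA is absent, so *jovY* is not transcribed.
→ *jovY* is OFF in B.

neither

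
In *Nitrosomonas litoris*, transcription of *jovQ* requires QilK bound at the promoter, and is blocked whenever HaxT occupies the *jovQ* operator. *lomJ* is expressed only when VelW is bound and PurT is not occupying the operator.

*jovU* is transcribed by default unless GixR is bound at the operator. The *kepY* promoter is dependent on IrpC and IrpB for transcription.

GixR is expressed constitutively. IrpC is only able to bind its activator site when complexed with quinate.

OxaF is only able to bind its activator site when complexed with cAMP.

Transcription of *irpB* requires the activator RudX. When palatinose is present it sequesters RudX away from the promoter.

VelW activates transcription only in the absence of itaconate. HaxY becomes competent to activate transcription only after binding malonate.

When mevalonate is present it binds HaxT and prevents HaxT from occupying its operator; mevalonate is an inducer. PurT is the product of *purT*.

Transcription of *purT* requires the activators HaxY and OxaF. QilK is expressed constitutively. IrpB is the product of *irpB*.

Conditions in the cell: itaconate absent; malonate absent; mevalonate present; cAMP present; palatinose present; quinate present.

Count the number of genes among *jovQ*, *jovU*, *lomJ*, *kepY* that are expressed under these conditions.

QilK is produced constitutively and is active.
Mevalonate is present, so HaxT is inactive.
No repressor is bound and QilK is active, so *jovQ* is transcribed.
→ *jovQ* is ON.
GixR is produced constitutively and is active.
With repressor GixR bound, *jovU* is not transcribed.
→ *jovU* is OFF.
Malonate is absent, so HaxY is inactive.
cAMP is present, so OxaF is active.
Required activator HaxY is absent, so *purT* is not transcribed.
So PurT is not produced.
Itaconate is absent, so VelW is active.
No repressor is bound and VelW is active, so *lomJ* is transcribed.
→ *lomJ* is ON.
Quinate is present, so IrpC is active.
Palatinose is present, so RudX is inactive.
Required activator RudX is absent, so *irpB* is not transcribed.
So IrpB is not produced.
Required activator IrpB is absent, so *kepY* is not transcribed.
→ *kepY* is OFF.
2 of the 4 genes are transcribed.

2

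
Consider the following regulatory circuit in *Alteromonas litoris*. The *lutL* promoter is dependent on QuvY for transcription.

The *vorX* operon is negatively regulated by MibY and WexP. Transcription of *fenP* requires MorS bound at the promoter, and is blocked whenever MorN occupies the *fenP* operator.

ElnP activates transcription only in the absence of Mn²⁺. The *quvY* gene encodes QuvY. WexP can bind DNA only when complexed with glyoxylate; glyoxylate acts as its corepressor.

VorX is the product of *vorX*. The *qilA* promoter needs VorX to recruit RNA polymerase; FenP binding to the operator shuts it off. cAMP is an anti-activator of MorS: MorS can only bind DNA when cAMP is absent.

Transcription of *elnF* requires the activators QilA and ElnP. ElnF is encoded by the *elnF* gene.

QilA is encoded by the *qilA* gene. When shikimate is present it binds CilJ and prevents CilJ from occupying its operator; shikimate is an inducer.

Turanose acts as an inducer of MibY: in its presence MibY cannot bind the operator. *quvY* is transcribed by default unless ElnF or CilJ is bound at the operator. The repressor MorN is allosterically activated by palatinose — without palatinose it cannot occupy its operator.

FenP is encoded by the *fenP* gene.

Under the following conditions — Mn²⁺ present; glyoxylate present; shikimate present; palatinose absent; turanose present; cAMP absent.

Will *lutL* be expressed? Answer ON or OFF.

cAMP is absent, so MorS is active.
Palatinose is absent, so MorN is inactive.
No repressor is bound and MorS is active, so *fenP* is transcribed.
So FenP is produced and active.
Turanose is present, so MibY is inactive.
Glyoxylate is present, so WexP is active.
With repressor WexP bound, *vorX* is not transcribed.
So VorX is not produced.
With repressor FenP bound, *qilA* is not transcribed.
So QilA is not produced.
Mn²⁺ is present, so ElnP is inactive.
Required activator QilA is absent, so *elnF* is not transcribed.
So ElnF is not produced.
Shikimate is present, so CilJ is inactive.
With no repressor bound, *quvY* is transcribed.
So QuvY is produced and active.
No repressor is bound and QuvY is active, so *lutL* is transcribed.

ON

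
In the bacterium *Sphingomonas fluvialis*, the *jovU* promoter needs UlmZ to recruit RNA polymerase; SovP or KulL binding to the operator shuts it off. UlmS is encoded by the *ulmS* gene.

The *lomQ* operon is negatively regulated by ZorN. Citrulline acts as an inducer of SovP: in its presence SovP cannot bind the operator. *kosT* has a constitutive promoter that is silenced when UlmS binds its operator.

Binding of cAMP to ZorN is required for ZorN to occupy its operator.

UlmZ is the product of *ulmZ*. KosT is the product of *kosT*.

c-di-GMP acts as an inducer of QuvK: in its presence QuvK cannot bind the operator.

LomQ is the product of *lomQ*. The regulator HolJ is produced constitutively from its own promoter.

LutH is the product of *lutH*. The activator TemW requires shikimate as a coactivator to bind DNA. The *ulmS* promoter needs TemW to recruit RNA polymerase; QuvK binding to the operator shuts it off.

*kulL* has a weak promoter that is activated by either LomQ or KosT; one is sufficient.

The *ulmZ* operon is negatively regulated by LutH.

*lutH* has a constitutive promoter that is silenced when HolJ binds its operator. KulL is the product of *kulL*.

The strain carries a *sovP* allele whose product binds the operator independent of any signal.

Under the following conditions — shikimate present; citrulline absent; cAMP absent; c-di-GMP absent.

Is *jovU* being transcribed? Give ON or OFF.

SovP is constitutively active in this strain.
cAMP is absent, so ZorN is inactive.
With no repressor bound, *lomQ* is transcribed.
So LomQ is produced and active.
c-di-GMP is absent, so QuvK is active.
Shikimate is present, so TemW is active.
With repressor QuvK bound, *ulmS* is not transcribed.
So UlmS is not produced.
With no repressor bound, *kosT* is transcribed.
So KosT is produced and active.
Activator LomQ is present, so *kulL* is transcribed.
So KulL is produced and active.
HolJ is produced constitutively and is active.
With repressor HolJ bound, *lutH* is not transcribed.
So LutH is not produced.
With no repressor bound, *ulmZ* is transcribed.
So UlmZ is produced and active.
With repressor SovP bound, *jovU* is not transcribed.

OFF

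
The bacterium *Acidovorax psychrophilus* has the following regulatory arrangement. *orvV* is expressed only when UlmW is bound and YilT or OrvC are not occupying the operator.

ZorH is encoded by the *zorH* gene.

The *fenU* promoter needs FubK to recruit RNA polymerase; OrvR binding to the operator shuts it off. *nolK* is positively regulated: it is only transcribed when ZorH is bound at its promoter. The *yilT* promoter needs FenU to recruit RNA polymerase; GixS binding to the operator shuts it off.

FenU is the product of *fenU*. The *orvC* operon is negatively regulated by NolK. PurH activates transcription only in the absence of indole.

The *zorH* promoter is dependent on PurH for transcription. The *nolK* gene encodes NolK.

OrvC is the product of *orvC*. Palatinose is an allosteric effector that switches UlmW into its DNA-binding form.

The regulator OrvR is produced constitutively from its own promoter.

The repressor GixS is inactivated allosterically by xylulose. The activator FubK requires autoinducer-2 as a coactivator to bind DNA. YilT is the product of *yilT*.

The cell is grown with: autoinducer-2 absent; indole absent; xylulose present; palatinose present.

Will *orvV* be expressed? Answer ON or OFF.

OrvR is produced constitutively and is active.
Autoinducer-2 is absent, so FubK is inactive.
With repressor OrvR bound, *fenU* is not transcribed.
So FenU is not produced.
Xylulose is present, so GixS is inactive.
Required activator FenU is absent, so *yilT* is not transcribed.
So YilT is not produced.
Indole is absent, so PurH is active.
No repressor is bound and PurH is active, so *zorH* is transcribed.
So ZorH is produced and active.
No repressor is bound and ZorH is active, so *nolK* is transcribed.
So NolK is produced and active.
With repressor NolK bound, *orvC* is not transcribed.
So OrvC is not produced.
Palatinose is present, so UlmW is active.
No repressor is bound and UlmW is active, so *orvV* is transcribed.

ON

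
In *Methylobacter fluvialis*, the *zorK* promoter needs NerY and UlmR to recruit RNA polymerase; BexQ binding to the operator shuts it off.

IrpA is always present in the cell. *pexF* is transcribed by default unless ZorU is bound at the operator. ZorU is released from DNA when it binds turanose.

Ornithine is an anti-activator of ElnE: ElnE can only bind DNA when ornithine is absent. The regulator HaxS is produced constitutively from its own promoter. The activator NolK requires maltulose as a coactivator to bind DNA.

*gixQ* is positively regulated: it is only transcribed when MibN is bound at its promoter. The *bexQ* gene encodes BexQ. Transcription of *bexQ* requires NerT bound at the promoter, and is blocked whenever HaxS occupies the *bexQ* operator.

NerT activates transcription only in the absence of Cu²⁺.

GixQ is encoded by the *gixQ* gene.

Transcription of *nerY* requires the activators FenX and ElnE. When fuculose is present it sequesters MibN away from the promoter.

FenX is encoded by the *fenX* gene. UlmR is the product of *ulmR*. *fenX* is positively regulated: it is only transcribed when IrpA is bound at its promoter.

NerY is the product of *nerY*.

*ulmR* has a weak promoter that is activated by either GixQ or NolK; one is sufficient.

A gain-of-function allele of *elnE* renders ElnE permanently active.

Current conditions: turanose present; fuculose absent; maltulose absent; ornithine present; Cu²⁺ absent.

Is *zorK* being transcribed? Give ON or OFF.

IrpA is produced constitutively and is active.
No repressor is bound and IrpA is active, so *fenX* is transcribed.
So FenX is produced and active.
ElnE is constitutively active in this strain.
No repressor is bound and FenX and ElnE are active, so *nerY* is transcribed.
So NerY is produced and active.
Cu²⁺ is absent, so NerT is active.
HaxS is produced constitutively and is active.
With repressor HaxS bound, *bexQ* is not transcribed.
So BexQ is not produced.
Fuculose is absent, so MibN is active.
No repressor is bound and MibN is active, so *gixQ* is transcribed.
So GixQ is produced and active.
Maltulose is absent, so NolK is inactive.
Activator GixQ is present, so *ulmR* is transcribed.
So UlmR is produced and active.
No repressor is bound and NerY and UlmR are active, so *zorK* is transcribed.

ON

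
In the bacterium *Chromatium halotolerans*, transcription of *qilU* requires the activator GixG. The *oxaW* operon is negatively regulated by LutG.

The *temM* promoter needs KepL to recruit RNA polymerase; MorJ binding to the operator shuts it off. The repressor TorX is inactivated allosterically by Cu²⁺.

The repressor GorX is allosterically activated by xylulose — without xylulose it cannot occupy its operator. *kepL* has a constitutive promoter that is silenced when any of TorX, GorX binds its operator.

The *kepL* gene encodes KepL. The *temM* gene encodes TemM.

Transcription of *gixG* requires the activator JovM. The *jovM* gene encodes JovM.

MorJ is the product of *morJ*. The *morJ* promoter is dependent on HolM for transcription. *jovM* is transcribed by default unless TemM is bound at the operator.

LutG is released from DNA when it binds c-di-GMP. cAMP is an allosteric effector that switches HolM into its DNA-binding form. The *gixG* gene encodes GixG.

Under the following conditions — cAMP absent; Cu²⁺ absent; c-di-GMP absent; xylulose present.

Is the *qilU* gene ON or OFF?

ON

cAMP is absent, so HolM is inactive.
Required activator HolM is absent, so *morJ* is not transcribed.
So MorJ is not produced.
Cu²⁺ is absent, so TorX is active.
Xylulose is present, so GorX is active.
With repressor TorX bound, *kepL* is not transcribed.
So KepL is not produced.
Required activator KepL is absent, so *temM* is not transcribed.
So TemM is not produced.
With no repressor bound, *jovM* is transcribed.
So JovM is produced and active.
No repressor is bound and JovM is active, so *gixG* is transcribed.
So GixG is produced and active.
No repressor is bound and GixG is active, so *qilU* is transcribed.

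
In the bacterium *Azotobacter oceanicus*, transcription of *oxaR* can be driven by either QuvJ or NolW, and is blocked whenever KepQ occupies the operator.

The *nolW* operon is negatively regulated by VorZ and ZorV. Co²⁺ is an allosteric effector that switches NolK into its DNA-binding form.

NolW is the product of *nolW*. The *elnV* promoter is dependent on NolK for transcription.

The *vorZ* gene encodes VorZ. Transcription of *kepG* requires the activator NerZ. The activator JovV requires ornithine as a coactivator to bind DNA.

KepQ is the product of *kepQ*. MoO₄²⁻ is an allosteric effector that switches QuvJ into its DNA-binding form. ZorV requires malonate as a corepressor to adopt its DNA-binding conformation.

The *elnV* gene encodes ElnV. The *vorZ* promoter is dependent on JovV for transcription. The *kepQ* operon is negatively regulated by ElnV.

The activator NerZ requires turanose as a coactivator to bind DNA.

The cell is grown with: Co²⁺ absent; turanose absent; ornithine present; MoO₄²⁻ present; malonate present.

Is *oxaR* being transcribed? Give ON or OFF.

MoO₄²⁻ is present, so QuvJ is active.
Ornithine is present, so JovV is active.
No repressor is bound and JovV is active, so *vorZ* is transcribed.
So VorZ is produced and active.
Malonate is present, so ZorV is active.
With repressor VorZ bound, *nolW* is not transcribed.
So NolW is not produced.
Co²⁺ is absent, so NolK is inactive.
Required activator NolK is absent, so *elnV* is not transcribed.
So ElnV is not produced.
With no repressor bound, *kepQ* is transcribed.
So KepQ is produced and active.
With repressor KepQ bound, *oxaR* is not transcribed.

OFF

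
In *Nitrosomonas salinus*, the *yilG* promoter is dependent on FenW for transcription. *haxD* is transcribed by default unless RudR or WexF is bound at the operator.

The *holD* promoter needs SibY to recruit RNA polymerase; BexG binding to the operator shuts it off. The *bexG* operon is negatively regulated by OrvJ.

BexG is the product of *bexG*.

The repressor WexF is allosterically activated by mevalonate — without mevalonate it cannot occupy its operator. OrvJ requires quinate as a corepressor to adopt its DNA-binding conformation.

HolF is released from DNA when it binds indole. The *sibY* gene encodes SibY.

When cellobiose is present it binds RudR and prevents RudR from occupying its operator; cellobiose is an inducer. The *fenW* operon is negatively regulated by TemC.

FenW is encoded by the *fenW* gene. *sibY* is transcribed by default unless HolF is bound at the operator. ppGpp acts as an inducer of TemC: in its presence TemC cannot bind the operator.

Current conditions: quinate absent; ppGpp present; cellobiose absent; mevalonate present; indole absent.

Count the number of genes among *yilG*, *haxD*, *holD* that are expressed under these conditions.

1

ppGpp is present, so TemC is inactive.
With no repressor bound, *fenW* is transcribed.
So FenW is produced and active.
No repressor is bound and FenW is active, so *yilG* is transcribed.
→ *yilG* is ON.
Cellobiose is absent, so RudR is active.
Mevalonate is present, so WexF is active.
With repressor RudR bound, *haxD* is not transcribed.
→ *haxD* is OFF.
Quinate is absent, so OrvJ is inactive.
With no repressor bound, *bexG* is transcribed.
So BexG is produced and active.
Indole is absent, so HolF is active.
With repressor HolF bound, *sibY* is not transcribed.
So SibY is not produced.
With repressor BexG bound, *holD* is not transcribed.
→ *holD* is OFF.
1 of the 3 genes is transcribed.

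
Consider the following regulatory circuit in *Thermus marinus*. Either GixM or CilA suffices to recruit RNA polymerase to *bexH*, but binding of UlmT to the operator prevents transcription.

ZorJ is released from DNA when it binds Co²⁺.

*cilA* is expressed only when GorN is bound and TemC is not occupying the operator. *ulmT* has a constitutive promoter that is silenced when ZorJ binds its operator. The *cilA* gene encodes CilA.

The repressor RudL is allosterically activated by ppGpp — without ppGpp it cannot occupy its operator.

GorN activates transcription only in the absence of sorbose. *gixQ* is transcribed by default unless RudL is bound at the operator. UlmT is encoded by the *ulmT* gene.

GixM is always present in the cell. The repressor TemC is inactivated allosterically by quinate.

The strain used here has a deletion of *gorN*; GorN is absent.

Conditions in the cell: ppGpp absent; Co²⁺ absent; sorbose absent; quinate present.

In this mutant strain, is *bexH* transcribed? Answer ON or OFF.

ON

GixM is produced constitutively and is active.
Co²⁺ is absent, so ZorJ is active.
With repressor ZorJ bound, *ulmT* is not transcribed.
So UlmT is not produced.
GorN is non-functional in this strain, so it has no effect.
Quinate is present, so TemC is inactive.
Required activator GorN is absent, so *cilA* is not transcribed.
So CilA is not produced.
Activator GixM is present, so *bexH* is transcribed.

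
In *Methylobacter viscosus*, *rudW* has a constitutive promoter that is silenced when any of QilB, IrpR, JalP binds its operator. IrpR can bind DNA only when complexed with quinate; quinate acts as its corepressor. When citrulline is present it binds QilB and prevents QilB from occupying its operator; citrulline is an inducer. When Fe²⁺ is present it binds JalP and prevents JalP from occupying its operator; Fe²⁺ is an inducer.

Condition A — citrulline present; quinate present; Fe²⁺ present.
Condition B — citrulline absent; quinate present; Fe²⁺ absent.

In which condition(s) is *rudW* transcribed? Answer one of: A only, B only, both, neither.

neither

Condition A:
Citrulline is present, so QilB is inactive.
Quinate is present, so IrpR is active.
Fe²⁺ is present, so JalP is inactive.
With repressor IrpR bound, *rudW* is not transcribed.
→ *rudW* is OFF in A.
Condition B:
Citrulline is absent, so QilB is active.
Quinate is present, so IrpR is active.
Fe²⁺ is absent, so JalP is active.
With repressor QilB bound, *rudW* is not transcribed.
→ *rudW* is OFF in B.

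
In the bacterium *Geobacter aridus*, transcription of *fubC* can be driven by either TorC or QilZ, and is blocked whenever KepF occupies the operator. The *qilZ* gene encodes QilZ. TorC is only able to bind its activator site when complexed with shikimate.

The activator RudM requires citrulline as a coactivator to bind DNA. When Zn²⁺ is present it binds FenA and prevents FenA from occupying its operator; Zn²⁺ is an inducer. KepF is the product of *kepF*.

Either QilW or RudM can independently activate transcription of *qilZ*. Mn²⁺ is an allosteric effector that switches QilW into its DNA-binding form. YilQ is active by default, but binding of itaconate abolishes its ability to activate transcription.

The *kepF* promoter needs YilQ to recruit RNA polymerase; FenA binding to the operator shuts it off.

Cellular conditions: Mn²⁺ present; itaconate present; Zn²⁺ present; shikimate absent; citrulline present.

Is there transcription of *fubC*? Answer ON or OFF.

Shikimate is absent, so TorC is inactive.
Itaconate is present, so YilQ is inactive.
Zn²⁺ is present, so FenA is inactive.
Required activator YilQ is absent, so *kepF* is not transcribed.
So KepF is not produced.
Mn²⁺ is present, so QilW is active.
Citrulline is present, so RudM is active.
Activator QilW is present, so *qilZ* is transcribed.
So QilZ is produced and active.
Activator QilZ is present, so *fubC* is transcribed.

ON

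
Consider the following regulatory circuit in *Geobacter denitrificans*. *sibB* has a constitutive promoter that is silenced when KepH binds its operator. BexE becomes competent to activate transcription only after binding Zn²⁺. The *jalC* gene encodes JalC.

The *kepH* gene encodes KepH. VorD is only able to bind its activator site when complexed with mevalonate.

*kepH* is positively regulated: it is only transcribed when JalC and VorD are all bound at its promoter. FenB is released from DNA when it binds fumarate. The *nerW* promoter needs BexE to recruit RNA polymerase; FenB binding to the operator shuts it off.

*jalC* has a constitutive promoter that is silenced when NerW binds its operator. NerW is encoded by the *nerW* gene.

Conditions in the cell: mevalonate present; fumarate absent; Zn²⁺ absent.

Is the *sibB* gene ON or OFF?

Fumarate is absent, so FenB is active.
Zn²⁺ is absent, so BexE is inactive.
With repressor FenB bound, *nerW* is not transcribed.
So NerW is not produced.
With no repressor bound, *jalC* is transcribed.
So JalC is produced and active.
Mevalonate is present, so VorD is active.
No repressor is bound and JalC and VorD are active, so *kepH* is transcribed.
So KepH is produced and active.
With repressor KepH bound, *sibB* is not transcribed.

OFF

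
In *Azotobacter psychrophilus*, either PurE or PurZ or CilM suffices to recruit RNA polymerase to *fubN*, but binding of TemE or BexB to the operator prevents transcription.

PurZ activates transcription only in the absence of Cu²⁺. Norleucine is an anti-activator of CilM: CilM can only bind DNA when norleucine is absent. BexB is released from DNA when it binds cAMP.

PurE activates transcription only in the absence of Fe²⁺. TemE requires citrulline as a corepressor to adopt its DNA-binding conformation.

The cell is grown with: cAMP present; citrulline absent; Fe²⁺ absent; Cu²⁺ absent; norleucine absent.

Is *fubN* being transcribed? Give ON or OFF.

ON

Fe²⁺ is absent, so PurE is active.
Citrulline is absent, so TemE is inactive.
cAMP is present, so BexB is inactive.
Cu²⁺ is absent, so PurZ is active.
Norleucine is absent, so CilM is active.
Activator PurE is present, so *fubN* is transcribed.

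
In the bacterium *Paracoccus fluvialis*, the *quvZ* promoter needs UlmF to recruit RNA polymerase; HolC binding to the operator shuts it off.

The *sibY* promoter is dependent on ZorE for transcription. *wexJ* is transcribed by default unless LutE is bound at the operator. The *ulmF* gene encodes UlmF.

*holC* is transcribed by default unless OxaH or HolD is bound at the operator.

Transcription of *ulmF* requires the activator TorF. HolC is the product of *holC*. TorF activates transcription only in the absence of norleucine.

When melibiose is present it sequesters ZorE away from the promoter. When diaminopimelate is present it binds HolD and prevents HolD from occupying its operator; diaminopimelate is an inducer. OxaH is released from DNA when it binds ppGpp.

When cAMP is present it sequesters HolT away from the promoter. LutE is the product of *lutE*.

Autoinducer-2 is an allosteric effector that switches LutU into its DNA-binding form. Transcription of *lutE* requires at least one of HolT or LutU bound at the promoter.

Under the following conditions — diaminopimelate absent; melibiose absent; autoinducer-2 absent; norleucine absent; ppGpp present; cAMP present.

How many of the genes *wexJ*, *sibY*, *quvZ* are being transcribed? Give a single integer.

cAMP is present, so HolT is inactive.
Autoinducer-2 is absent, so LutU is inactive.
No activator is available at the *lutE* promoter, so *lutE* is not transcribed.
So LutE is not produced.
With no repressor bound, *wexJ* is transcribed.
→ *wexJ* is ON.
Melibiose is absent, so ZorE is active.
No repressor is bound and ZorE is active, so *sibY* is transcribed.
→ *sibY* is ON.
ppGpp is present, so OxaH is inactive.
Diaminopimelate is absent, so HolD is active.
With repressor HolD bound, *holC* is not transcribed.
So HolC is not produced.
Norleucine is absent, so TorF is active.
No repressor is bound and TorF is active, so *ulmF* is transcribed.
So UlmF is produced and active.
No repressor is bound and UlmF is active, so *quvZ* is transcribed.
→ *quvZ* is ON.
3 of the 3 genes are transcribed.

3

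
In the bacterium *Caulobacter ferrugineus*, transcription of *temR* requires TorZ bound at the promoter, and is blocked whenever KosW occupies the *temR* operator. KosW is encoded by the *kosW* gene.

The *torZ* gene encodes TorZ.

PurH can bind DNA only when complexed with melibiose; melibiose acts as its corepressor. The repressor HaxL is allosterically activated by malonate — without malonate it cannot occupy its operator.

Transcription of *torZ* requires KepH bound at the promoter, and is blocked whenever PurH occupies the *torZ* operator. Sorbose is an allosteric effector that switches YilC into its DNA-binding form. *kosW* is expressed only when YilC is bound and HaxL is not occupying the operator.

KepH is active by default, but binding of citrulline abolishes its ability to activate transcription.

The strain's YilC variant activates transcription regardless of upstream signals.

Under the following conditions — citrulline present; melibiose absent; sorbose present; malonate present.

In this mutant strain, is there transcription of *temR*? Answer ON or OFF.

OFF

YilC is constitutively active in this strain.
Malonate is present, so HaxL is active.
With repressor HaxL bound, *kosW* is not transcribed.
So KosW is not produced.
Melibiose is absent, so PurH is inactive.
Citrulline is present, so KepH is inactive.
Required activator KepH is absent, so *torZ* is not transcribed.
So TorZ is not produced.
Required activator TorZ is absent, so *temR* is not transcribed.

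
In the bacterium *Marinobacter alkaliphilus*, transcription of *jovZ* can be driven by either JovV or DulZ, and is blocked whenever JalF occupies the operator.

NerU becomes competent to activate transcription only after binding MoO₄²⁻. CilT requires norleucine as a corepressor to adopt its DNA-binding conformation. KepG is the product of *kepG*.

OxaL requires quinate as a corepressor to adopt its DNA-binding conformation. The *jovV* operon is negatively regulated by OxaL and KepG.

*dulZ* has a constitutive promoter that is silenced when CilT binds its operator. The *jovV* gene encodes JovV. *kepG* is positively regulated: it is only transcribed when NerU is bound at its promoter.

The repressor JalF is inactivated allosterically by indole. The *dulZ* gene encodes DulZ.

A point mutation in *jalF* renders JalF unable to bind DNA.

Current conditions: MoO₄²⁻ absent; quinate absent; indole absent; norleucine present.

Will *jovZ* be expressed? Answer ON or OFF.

ON

Quinate is absent, so OxaL is inactive.
MoO₄²⁻ is absent, so NerU is inactive.
Required activator NerU is absent, so *kepG* is not transcribed.
So KepG is not produced.
With no repressor bound, *jovV* is transcribed.
So JovV is produced and active.
Norleucine is present, so CilT is active.
With repressor CilT bound, *dulZ* is not transcribed.
So DulZ is not produced.
JalF is non-functional in this strain, so it has no effect.
Activator JovV is present, so *jovZ* is transcribed.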